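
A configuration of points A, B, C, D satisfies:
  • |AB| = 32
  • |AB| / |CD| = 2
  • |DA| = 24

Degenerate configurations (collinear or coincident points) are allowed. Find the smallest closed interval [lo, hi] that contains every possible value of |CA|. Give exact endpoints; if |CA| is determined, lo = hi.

|AB| ∈ {32}
|AD| ∈ {24}
|CD| ∈ {16}
|BD| ∈ [8, 56]
|AC| ∈ [8, 40]
|BC| ∈ [0, 72]

|CA| ∈ [8, 40]  (≈ [8.0000, 40.0000])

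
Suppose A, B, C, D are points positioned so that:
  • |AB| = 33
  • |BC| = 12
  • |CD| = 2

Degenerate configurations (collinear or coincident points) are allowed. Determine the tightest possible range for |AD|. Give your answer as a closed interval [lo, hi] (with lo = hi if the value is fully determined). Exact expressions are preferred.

|AB| ∈ {33}
|BC| ∈ {12}
|CD| ∈ {2}
|AC| ∈ [21, 45]
|BD| ∈ [10, 14]
|AD| ∈ [19, 47]

|AD| ∈ [19, 47]  (≈ [19.0000, 47.0000])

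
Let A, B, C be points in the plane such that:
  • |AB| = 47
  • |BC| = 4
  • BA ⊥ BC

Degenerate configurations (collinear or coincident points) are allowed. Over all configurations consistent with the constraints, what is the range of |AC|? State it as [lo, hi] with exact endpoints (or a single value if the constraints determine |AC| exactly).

|AB| ∈ {47}
|BC| ∈ {4}
|AC| ∈ {5·√(89)}

|AC| = 5·√(89)  (≈ 47.1699)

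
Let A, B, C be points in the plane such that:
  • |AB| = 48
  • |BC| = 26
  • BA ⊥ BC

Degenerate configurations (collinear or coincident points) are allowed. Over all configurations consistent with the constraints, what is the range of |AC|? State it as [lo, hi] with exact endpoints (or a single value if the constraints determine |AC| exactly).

|AC| = 2·√(745)  (≈ 54.5894)

|AB| ∈ {48}
|BC| ∈ {26}
|AC| ∈ {2·√(745)}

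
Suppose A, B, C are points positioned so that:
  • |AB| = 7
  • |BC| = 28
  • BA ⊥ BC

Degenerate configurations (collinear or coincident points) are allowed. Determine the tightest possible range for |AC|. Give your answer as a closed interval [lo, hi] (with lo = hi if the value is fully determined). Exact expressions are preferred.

|AC| = 7·√(17)  (≈ 28.8617)

|AB| ∈ {7}
|BC| ∈ {28}
|AC| ∈ {7·√(17)}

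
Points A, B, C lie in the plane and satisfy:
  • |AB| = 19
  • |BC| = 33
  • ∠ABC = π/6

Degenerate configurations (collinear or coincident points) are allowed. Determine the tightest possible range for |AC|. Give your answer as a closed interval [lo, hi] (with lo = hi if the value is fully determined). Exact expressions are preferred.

|AC| = √(1450 - 627·√(3))  (≈ 19.0789)

|AB| ∈ {19}
|BC| ∈ {33}
|AC| ∈ {√(1450 - 627·√(3))}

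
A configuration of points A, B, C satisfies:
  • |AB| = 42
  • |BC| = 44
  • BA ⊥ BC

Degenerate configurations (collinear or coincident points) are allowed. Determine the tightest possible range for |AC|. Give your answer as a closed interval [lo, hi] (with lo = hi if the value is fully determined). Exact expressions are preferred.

|AC| = 10·√(37)  (≈ 60.8276)

|AB| ∈ {42}
|BC| ∈ {44}
|AC| ∈ {10·√(37)}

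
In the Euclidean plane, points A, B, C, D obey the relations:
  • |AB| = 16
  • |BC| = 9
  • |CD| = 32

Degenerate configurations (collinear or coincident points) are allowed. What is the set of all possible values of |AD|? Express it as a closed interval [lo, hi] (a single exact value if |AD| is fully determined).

|AD| ∈ [7, 57]  (≈ [7.0000, 57.0000])

|AB| ∈ {16}
|BC| ∈ {9}
|CD| ∈ {32}
|AC| ∈ [7, 25]
|BD| ∈ [23, 41]
|AD| ∈ [7, 57]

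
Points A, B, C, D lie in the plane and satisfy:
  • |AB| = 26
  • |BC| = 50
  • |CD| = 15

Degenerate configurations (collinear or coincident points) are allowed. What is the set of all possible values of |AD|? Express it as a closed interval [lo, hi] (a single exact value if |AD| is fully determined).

|AB| ∈ {26}
|BC| ∈ {50}
|CD| ∈ {15}
|AC| ∈ [24, 76]
|BD| ∈ [35, 65]
|AD| ∈ [9, 91]

|AD| ∈ [9, 91]  (≈ [9.0000, 91.0000])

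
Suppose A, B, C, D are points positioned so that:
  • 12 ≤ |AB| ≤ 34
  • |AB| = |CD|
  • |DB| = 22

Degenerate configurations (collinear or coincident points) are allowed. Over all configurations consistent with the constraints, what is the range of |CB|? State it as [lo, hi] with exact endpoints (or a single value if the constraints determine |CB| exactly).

|CB| ∈ [0, 56]  (≈ [0.0000, 56.0000])

|AB| ∈ [12, 34]
|BD| ∈ {22}
|CD| ∈ [12, 34]
|AD| ∈ [0, 56]
|BC| ∈ [0, 56]
|AC| ∈ [0, 90]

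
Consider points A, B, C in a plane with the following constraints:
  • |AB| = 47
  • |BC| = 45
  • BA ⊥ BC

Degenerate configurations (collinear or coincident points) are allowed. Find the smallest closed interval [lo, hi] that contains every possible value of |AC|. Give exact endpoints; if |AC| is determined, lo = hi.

|AC| = √(4234)  (≈ 65.0692)

|AB| ∈ {47}
|BC| ∈ {45}
|AC| ∈ {√(4234)}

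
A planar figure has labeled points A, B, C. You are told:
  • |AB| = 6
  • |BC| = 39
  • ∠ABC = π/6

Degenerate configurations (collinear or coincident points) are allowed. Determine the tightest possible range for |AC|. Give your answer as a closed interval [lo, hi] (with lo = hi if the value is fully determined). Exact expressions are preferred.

|AB| ∈ {6}
|BC| ∈ {39}
|AC| ∈ {3·√(173 - 26·√(3))}

|AC| = 3·√(173 - 26·√(3))  (≈ 33.9367)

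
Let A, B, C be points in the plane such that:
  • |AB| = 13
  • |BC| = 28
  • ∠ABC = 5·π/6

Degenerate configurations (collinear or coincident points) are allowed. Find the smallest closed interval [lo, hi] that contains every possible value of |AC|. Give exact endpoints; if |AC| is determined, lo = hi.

|AB| ∈ {13}
|BC| ∈ {28}
|AC| ∈ {√(364·√(3) + 953)}

|AC| = √(364·√(3) + 953)  (≈ 39.7928)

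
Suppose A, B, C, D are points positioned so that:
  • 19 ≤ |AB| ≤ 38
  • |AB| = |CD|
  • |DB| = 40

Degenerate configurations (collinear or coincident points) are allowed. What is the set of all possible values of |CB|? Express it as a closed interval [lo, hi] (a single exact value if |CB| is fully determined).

|AB| ∈ [19, 38]
|BD| ∈ {40}
|CD| ∈ [19, 38]
|AD| ∈ [2, 78]
|BC| ∈ [2, 78]
|AC| ∈ [0, 116]

|CB| ∈ [2, 78]  (≈ [2.0000, 78.0000])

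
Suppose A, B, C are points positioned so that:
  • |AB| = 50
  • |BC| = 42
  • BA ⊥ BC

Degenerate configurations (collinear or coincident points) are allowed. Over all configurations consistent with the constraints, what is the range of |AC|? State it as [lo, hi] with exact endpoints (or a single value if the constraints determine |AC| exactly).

|AB| ∈ {50}
|BC| ∈ {42}
|AC| ∈ {2·√(1066)}

|AC| = 2·√(1066)  (≈ 65.2993)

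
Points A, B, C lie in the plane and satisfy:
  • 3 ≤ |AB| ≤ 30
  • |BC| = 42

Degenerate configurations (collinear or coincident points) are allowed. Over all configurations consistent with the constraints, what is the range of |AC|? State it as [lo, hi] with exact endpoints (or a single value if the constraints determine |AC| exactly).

|AB| ∈ [3, 30]
|BC| ∈ {42}
|AC| ∈ [12, 72]

|AC| ∈ [12, 72]  (≈ [12.0000, 72.0000])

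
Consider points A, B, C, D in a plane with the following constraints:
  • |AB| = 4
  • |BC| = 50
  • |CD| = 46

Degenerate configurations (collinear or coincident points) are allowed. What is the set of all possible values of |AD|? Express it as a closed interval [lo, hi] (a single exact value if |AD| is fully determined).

|AB| ∈ {4}
|BC| ∈ {50}
|CD| ∈ {46}
|AC| ∈ [46, 54]
|BD| ∈ [4, 96]
|AD| ∈ [0, 100]

|AD| ∈ [0, 100]  (≈ [0.0000, 100.0000])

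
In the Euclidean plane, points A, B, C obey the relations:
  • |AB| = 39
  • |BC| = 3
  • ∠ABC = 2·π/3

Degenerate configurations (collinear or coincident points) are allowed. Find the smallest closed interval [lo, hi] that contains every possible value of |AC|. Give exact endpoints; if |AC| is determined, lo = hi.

|AB| ∈ {39}
|BC| ∈ {3}
|AC| ∈ {3·√(183)}

|AC| = 3·√(183)  (≈ 40.5832)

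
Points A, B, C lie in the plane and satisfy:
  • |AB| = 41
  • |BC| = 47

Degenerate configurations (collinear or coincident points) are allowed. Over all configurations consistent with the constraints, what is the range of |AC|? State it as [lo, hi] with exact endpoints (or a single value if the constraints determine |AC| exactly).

|AC| ∈ [6, 88]  (≈ [6.0000, 88.0000])

|AB| ∈ {41}
|BC| ∈ {47}
|AC| ∈ [6, 88]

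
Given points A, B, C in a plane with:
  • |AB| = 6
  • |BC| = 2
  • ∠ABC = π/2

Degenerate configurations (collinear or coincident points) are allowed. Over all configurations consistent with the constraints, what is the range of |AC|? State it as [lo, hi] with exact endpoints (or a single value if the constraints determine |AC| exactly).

|AB| ∈ {6}
|BC| ∈ {2}
|AC| ∈ {2·√(10)}

|AC| = 2·√(10)  (≈ 6.3246)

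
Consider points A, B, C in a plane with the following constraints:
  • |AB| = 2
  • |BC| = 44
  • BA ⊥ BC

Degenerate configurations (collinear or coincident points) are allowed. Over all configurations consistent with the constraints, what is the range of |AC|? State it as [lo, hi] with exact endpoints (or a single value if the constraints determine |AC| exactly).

|AC| = 2·√(485)  (≈ 44.0454)

|AB| ∈ {2}
|BC| ∈ {44}
|AC| ∈ {2·√(485)}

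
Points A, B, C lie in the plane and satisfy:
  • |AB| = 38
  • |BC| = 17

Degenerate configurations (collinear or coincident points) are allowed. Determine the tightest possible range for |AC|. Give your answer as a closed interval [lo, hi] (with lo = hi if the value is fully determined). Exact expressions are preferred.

|AC| ∈ [21, 55]  (≈ [21.0000, 55.0000])

|AB| ∈ {38}
|BC| ∈ {17}
|AC| ∈ [21, 55]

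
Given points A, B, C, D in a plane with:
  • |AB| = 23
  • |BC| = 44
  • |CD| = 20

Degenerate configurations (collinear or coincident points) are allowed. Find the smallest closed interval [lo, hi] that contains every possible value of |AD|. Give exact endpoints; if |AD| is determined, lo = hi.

|AD| ∈ [1, 87]  (≈ [1.0000, 87.0000])

|AB| ∈ {23}
|BC| ∈ {44}
|CD| ∈ {20}
|AC| ∈ [21, 67]
|BD| ∈ [24, 64]
|AD| ∈ [1, 87]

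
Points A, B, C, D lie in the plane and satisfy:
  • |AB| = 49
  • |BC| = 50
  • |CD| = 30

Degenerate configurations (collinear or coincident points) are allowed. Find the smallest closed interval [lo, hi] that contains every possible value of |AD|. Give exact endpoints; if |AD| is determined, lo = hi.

|AD| ∈ [0, 129]  (≈ [0.0000, 129.0000])

|AB| ∈ {49}
|BC| ∈ {50}
|CD| ∈ {30}
|AC| ∈ [1, 99]
|BD| ∈ [20, 80]
|AD| ∈ [0, 129]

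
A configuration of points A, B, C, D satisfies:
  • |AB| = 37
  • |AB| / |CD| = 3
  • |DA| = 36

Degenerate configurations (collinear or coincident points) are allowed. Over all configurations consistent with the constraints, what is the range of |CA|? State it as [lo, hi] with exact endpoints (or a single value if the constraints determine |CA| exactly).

|AB| ∈ {37}
|AD| ∈ {36}
|CD| ∈ {37/3}
|BD| ∈ [1, 73]
|AC| ∈ [71/3, 145/3]
|BC| ∈ [0, 256/3]

|CA| ∈ [71/3, 145/3]  (≈ [23.6667, 48.3333])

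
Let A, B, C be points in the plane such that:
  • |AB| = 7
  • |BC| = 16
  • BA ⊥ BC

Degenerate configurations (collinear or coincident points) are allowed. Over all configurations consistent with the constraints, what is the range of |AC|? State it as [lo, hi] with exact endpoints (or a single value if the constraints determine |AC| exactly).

|AC| = √(305)  (≈ 17.4642)

|AB| ∈ {7}
|BC| ∈ {16}
|AC| ∈ {√(305)}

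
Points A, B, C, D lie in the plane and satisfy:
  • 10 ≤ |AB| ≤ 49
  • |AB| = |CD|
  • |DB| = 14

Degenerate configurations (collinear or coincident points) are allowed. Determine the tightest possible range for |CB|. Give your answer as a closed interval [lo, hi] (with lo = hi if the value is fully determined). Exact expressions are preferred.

|CB| ∈ [0, 63]  (≈ [0.0000, 63.0000])

|AB| ∈ [10, 49]
|BD| ∈ {14}
|CD| ∈ [10, 49]
|AD| ∈ [0, 63]
|BC| ∈ [0, 63]
|AC| ∈ [0, 112]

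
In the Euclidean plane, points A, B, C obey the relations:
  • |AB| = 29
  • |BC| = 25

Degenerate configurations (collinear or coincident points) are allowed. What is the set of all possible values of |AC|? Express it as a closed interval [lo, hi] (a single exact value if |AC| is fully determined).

|AC| ∈ [4, 54]  (≈ [4.0000, 54.0000])

|AB| ∈ {29}
|BC| ∈ {25}
|AC| ∈ [4, 54]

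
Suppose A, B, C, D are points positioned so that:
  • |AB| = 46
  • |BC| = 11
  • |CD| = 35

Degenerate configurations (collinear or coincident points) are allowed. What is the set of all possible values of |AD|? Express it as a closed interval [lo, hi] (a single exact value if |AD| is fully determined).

|AD| ∈ [0, 92]  (≈ [0.0000, 92.0000])

|AB| ∈ {46}
|BC| ∈ {11}
|CD| ∈ {35}
|AC| ∈ [35, 57]
|BD| ∈ [24, 46]
|AD| ∈ [0, 92]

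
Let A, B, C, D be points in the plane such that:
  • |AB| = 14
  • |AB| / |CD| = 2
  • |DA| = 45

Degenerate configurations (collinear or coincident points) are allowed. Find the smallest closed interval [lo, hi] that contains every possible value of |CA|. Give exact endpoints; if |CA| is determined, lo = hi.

|CA| ∈ [38, 52]  (≈ [38.0000, 52.0000])

|AB| ∈ {14}
|AD| ∈ {45}
|CD| ∈ {7}
|BD| ∈ [31, 59]
|AC| ∈ [38, 52]
|BC| ∈ [24, 66]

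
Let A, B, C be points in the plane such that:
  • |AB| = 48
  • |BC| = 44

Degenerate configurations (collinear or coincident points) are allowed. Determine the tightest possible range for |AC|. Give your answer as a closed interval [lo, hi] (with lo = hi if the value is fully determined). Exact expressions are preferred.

|AC| ∈ [4, 92]  (≈ [4.0000, 92.0000])

|AB| ∈ {48}
|BC| ∈ {44}
|AC| ∈ [4, 92]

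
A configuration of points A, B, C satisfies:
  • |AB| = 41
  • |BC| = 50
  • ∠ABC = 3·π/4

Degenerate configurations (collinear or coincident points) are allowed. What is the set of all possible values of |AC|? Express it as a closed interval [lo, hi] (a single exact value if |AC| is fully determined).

|AC| = √(2050·√(2) + 4181)  (≈ 84.1436)

|AB| ∈ {41}
|BC| ∈ {50}
|AC| ∈ {√(2050·√(2) + 4181)}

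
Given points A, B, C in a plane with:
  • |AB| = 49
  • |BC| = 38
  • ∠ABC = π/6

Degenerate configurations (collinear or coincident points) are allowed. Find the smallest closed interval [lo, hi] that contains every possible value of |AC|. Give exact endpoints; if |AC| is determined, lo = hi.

|AB| ∈ {49}
|BC| ∈ {38}
|AC| ∈ {√(3845 - 1862·√(3))}

|AC| = √(3845 - 1862·√(3))  (≈ 24.8982)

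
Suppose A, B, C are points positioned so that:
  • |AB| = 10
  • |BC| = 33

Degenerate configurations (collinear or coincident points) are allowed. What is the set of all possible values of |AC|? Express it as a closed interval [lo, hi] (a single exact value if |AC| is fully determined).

|AB| ∈ {10}
|BC| ∈ {33}
|AC| ∈ [23, 43]

|AC| ∈ [23, 43]  (≈ [23.0000, 43.0000])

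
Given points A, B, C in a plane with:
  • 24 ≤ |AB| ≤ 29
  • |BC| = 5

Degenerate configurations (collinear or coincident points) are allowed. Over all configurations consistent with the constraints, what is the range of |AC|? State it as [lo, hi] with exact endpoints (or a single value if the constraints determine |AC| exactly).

|AB| ∈ [24, 29]
|BC| ∈ {5}
|AC| ∈ [19, 34]

|AC| ∈ [19, 34]  (≈ [19.0000, 34.0000])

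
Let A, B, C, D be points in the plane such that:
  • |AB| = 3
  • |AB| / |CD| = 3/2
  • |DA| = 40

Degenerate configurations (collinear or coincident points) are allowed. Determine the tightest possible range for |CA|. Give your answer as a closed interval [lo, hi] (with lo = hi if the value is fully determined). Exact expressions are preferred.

|CA| ∈ [38, 42]  (≈ [38.0000, 42.0000])

|AB| ∈ {3}
|AD| ∈ {40}
|CD| ∈ {2}
|BD| ∈ [37, 43]
|AC| ∈ [38, 42]
|BC| ∈ [35, 45]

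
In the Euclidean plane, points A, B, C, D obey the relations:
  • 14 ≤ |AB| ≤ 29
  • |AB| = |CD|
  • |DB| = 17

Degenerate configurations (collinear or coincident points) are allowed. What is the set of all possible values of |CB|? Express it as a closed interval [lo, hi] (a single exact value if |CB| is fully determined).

|CB| ∈ [0, 46]  (≈ [0.0000, 46.0000])

|AB| ∈ [14, 29]
|BD| ∈ {17}
|CD| ∈ [14, 29]
|AD| ∈ [0, 46]
|BC| ∈ [0, 46]
|AC| ∈ [0, 75]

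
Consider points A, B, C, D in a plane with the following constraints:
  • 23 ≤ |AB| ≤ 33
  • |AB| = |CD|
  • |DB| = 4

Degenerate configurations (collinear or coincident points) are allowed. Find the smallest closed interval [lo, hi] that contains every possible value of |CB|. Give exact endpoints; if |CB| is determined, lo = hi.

|CB| ∈ [19, 37]  (≈ [19.0000, 37.0000])

|AB| ∈ [23, 33]
|BD| ∈ {4}
|CD| ∈ [23, 33]
|AD| ∈ [19, 37]
|BC| ∈ [19, 37]
|AC| ∈ [0, 70]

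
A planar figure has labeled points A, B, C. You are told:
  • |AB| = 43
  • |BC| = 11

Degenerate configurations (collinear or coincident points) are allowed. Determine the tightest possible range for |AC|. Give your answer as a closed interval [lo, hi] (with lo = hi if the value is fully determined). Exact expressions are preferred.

|AB| ∈ {43}
|BC| ∈ {11}
|AC| ∈ [32, 54]

|AC| ∈ [32, 54]  (≈ [32.0000, 54.0000])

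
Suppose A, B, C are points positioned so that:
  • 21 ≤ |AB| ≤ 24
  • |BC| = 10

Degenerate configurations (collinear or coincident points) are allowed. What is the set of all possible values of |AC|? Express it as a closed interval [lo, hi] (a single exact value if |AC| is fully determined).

|AB| ∈ [21, 24]
|BC| ∈ {10}
|AC| ∈ [11, 34]

|AC| ∈ [11, 34]  (≈ [11.0000, 34.0000])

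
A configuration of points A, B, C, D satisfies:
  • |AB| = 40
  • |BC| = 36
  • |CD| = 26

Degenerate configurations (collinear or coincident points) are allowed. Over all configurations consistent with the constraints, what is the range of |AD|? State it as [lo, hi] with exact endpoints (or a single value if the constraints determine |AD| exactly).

|AB| ∈ {40}
|BC| ∈ {36}
|CD| ∈ {26}
|AC| ∈ [4, 76]
|BD| ∈ [10, 62]
|AD| ∈ [0, 102]

|AD| ∈ [0, 102]  (≈ [0.0000, 102.0000])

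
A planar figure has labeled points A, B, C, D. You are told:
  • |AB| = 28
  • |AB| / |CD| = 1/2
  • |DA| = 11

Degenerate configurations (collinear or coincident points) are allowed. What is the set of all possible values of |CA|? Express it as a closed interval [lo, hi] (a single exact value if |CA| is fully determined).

|AB| ∈ {28}
|AD| ∈ {11}
|CD| ∈ {56}
|BD| ∈ [17, 39]
|AC| ∈ [45, 67]
|BC| ∈ [17, 95]

|CA| ∈ [45, 67]  (≈ [45.0000, 67.0000])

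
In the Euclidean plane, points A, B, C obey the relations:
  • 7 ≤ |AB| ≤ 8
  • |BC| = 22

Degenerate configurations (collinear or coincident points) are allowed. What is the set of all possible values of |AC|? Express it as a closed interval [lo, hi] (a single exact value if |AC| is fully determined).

|AB| ∈ [7, 8]
|BC| ∈ {22}
|AC| ∈ [14, 30]

|AC| ∈ [14, 30]  (≈ [14.0000, 30.0000])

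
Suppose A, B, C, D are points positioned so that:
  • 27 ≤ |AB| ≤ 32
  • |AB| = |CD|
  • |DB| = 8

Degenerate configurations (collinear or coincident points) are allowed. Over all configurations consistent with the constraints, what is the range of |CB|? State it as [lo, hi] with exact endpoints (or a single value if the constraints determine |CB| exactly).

|AB| ∈ [27, 32]
|BD| ∈ {8}
|CD| ∈ [27, 32]
|AD| ∈ [19, 40]
|BC| ∈ [19, 40]
|AC| ∈ [0, 72]

|CB| ∈ [19, 40]  (≈ [19.0000, 40.0000])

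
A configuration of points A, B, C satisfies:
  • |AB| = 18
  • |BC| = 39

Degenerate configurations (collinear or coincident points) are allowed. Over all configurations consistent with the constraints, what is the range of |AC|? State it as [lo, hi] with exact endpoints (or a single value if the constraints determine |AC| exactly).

|AB| ∈ {18}
|BC| ∈ {39}
|AC| ∈ [21, 57]

|AC| ∈ [21, 57]  (≈ [21.0000, 57.0000])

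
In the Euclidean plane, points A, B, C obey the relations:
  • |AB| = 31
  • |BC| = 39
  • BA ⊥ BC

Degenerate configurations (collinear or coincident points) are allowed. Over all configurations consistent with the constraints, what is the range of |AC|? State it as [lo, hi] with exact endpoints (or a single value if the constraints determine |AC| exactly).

|AC| = √(2482)  (≈ 49.8197)

|AB| ∈ {31}
|BC| ∈ {39}
|AC| ∈ {√(2482)}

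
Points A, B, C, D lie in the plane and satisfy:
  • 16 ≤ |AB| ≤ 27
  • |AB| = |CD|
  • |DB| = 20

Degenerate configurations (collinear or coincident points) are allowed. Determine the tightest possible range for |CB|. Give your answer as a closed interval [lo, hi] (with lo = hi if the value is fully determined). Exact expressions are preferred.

|CB| ∈ [0, 47]  (≈ [0.0000, 47.0000])

|AB| ∈ [16, 27]
|BD| ∈ {20}
|CD| ∈ [16, 27]
|AD| ∈ [0, 47]
|BC| ∈ [0, 47]
|AC| ∈ [0, 74]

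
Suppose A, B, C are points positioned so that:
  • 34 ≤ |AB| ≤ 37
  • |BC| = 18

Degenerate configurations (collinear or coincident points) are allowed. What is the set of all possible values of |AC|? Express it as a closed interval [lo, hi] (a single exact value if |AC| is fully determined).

|AC| ∈ [16, 55]  (≈ [16.0000, 55.0000])

|AB| ∈ [34, 37]
|BC| ∈ {18}
|AC| ∈ [16, 55]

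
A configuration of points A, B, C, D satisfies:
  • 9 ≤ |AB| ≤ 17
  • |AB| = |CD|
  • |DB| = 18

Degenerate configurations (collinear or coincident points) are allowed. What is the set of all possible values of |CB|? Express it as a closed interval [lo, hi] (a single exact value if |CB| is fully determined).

|AB| ∈ [9, 17]
|BD| ∈ {18}
|CD| ∈ [9, 17]
|AD| ∈ [1, 35]
|BC| ∈ [1, 35]
|AC| ∈ [0, 52]

|CB| ∈ [1, 35]  (≈ [1.0000, 35.0000])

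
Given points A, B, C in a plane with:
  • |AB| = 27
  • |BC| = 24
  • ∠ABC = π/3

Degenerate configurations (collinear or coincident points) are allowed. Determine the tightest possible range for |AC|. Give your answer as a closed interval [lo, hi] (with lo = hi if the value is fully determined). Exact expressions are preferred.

|AB| ∈ {27}
|BC| ∈ {24}
|AC| ∈ {3·√(73)}

|AC| = 3·√(73)  (≈ 25.6320)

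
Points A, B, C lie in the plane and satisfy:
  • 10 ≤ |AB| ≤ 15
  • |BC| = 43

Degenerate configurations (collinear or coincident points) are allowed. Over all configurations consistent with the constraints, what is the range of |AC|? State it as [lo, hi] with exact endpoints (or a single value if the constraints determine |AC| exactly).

|AB| ∈ [10, 15]
|BC| ∈ {43}
|AC| ∈ [28, 58]

|AC| ∈ [28, 58]  (≈ [28.0000, 58.0000])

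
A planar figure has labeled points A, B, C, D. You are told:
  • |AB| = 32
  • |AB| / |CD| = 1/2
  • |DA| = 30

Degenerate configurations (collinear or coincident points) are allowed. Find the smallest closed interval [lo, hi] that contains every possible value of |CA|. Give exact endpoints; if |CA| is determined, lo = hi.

|AB| ∈ {32}
|AD| ∈ {30}
|CD| ∈ {64}
|BD| ∈ [2, 62]
|AC| ∈ [34, 94]
|BC| ∈ [2, 126]

|CA| ∈ [34, 94]  (≈ [34.0000, 94.0000])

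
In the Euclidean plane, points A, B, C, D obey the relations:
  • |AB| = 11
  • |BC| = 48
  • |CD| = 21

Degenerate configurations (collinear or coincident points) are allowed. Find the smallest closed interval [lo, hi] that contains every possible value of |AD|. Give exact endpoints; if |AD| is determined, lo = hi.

|AB| ∈ {11}
|BC| ∈ {48}
|CD| ∈ {21}
|AC| ∈ [37, 59]
|BD| ∈ [27, 69]
|AD| ∈ [16, 80]

|AD| ∈ [16, 80]  (≈ [16.0000, 80.0000])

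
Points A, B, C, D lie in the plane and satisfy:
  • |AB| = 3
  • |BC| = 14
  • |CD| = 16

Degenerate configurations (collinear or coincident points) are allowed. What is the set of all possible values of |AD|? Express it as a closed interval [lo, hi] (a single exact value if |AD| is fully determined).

|AB| ∈ {3}
|BC| ∈ {14}
|CD| ∈ {16}
|AC| ∈ [11, 17]
|BD| ∈ [2, 30]
|AD| ∈ [0, 33]

|AD| ∈ [0, 33]  (≈ [0.0000, 33.0000])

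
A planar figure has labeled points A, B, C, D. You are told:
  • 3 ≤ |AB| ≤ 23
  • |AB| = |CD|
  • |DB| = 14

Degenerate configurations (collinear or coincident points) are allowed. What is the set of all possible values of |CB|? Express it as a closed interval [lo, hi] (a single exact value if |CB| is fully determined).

|AB| ∈ [3, 23]
|BD| ∈ {14}
|CD| ∈ [3, 23]
|AD| ∈ [0, 37]
|BC| ∈ [0, 37]
|AC| ∈ [0, 60]

|CB| ∈ [0, 37]  (≈ [0.0000, 37.0000])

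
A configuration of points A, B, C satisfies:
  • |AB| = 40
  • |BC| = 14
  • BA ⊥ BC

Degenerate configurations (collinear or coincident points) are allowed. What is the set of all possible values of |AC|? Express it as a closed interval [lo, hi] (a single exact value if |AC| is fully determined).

|AB| ∈ {40}
|BC| ∈ {14}
|AC| ∈ {2·√(449)}

|AC| = 2·√(449)  (≈ 42.3792)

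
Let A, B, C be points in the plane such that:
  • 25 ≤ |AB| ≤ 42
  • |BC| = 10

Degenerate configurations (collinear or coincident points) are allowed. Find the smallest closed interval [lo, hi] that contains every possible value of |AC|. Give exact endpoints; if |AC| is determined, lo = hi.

|AB| ∈ [25, 42]
|BC| ∈ {10}
|AC| ∈ [15, 52]

|AC| ∈ [15, 52]  (≈ [15.0000, 52.0000])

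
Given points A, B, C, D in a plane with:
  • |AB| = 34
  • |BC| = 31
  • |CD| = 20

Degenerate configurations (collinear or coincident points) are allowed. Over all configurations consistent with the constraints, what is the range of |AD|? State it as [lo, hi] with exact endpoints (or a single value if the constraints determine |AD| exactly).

|AB| ∈ {34}
|BC| ∈ {31}
|CD| ∈ {20}
|AC| ∈ [3, 65]
|BD| ∈ [11, 51]
|AD| ∈ [0, 85]

|AD| ∈ [0, 85]  (≈ [0.0000, 85.0000])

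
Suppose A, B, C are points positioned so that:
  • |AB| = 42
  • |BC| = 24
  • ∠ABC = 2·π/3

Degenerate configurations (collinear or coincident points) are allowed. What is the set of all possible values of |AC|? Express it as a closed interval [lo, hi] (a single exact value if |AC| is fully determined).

|AB| ∈ {42}
|BC| ∈ {24}
|AC| ∈ {6·√(93)}

|AC| = 6·√(93)  (≈ 57.8619)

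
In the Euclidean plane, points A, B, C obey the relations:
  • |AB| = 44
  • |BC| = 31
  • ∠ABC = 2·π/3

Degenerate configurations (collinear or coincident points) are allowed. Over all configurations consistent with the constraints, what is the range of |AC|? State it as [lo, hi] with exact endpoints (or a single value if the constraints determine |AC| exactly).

|AB| ∈ {44}
|BC| ∈ {31}
|AC| ∈ {√(4261)}

|AC| = √(4261)  (≈ 65.2763)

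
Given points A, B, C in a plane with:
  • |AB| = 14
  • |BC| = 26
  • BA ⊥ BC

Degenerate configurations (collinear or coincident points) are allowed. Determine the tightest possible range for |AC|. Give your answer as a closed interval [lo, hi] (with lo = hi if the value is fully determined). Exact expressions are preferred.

|AB| ∈ {14}
|BC| ∈ {26}
|AC| ∈ {2·√(218)}

|AC| = 2·√(218)  (≈ 29.5296)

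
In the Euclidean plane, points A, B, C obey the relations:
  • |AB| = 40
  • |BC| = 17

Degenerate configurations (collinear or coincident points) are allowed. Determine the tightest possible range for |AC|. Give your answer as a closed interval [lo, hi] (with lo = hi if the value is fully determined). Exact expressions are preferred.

|AC| ∈ [23, 57]  (≈ [23.0000, 57.0000])

|AB| ∈ {40}
|BC| ∈ {17}
|AC| ∈ [23, 57]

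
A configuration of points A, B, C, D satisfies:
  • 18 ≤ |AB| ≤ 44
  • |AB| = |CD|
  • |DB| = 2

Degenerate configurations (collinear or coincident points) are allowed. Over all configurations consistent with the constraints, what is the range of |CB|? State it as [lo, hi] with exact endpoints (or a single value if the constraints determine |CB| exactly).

|AB| ∈ [18, 44]
|BD| ∈ {2}
|CD| ∈ [18, 44]
|AD| ∈ [16, 46]
|BC| ∈ [16, 46]
|AC| ∈ [0, 90]

|CB| ∈ [16, 46]  (≈ [16.0000, 46.0000])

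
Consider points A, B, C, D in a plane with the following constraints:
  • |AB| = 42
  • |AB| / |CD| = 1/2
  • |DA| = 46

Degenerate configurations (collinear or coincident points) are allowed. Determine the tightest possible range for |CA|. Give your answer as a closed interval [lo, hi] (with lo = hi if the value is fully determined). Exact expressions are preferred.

|CA| ∈ [38, 130]  (≈ [38.0000, 130.0000])

|AB| ∈ {42}
|AD| ∈ {46}
|CD| ∈ {84}
|BD| ∈ [4, 88]
|AC| ∈ [38, 130]
|BC| ∈ [0, 172]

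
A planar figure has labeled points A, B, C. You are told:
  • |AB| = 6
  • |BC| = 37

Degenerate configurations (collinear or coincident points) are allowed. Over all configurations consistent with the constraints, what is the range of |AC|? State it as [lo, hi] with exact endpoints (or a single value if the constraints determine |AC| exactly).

|AC| ∈ [31, 43]  (≈ [31.0000, 43.0000])

|AB| ∈ {6}
|BC| ∈ {37}
|AC| ∈ [31, 43]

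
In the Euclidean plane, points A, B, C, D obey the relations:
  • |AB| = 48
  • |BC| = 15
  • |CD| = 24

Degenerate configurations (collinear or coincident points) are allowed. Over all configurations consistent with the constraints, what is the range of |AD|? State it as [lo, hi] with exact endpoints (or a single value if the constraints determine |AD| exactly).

|AB| ∈ {48}
|BC| ∈ {15}
|CD| ∈ {24}
|AC| ∈ [33, 63]
|BD| ∈ [9, 39]
|AD| ∈ [9, 87]

|AD| ∈ [9, 87]  (≈ [9.0000, 87.0000])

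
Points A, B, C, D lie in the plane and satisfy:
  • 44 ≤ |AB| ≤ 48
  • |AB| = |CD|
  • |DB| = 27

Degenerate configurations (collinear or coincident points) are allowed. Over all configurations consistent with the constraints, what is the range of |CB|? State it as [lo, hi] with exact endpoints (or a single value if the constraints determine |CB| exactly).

|AB| ∈ [44, 48]
|BD| ∈ {27}
|CD| ∈ [44, 48]
|AD| ∈ [17, 75]
|BC| ∈ [17, 75]
|AC| ∈ [0, 123]

|CB| ∈ [17, 75]  (≈ [17.0000, 75.0000])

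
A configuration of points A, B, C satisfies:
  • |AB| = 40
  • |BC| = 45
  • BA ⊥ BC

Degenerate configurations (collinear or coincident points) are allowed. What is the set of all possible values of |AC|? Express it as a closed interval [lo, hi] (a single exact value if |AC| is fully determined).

|AB| ∈ {40}
|BC| ∈ {45}
|AC| ∈ {5·√(145)}

|AC| = 5·√(145)  (≈ 60.2080)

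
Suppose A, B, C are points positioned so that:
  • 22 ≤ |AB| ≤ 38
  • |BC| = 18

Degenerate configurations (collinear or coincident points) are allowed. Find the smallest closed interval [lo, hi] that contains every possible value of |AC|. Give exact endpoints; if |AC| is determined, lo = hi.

|AB| ∈ [22, 38]
|BC| ∈ {18}
|AC| ∈ [4, 56]

|AC| ∈ [4, 56]  (≈ [4.0000, 56.0000])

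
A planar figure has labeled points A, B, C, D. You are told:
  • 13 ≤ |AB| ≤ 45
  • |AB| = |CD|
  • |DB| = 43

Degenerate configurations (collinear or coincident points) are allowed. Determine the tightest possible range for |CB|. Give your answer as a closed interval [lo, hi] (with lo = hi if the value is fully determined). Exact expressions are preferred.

|CB| ∈ [0, 88]  (≈ [0.0000, 88.0000])

|AB| ∈ [13, 45]
|BD| ∈ {43}
|CD| ∈ [13, 45]
|AD| ∈ [0, 88]
|BC| ∈ [0, 88]
|AC| ∈ [0, 133]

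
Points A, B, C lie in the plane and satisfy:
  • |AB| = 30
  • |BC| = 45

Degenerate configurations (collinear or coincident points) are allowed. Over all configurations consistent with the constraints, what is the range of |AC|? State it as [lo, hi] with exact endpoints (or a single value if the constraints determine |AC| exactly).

|AB| ∈ {30}
|BC| ∈ {45}
|AC| ∈ [15, 75]

|AC| ∈ [15, 75]  (≈ [15.0000, 75.0000])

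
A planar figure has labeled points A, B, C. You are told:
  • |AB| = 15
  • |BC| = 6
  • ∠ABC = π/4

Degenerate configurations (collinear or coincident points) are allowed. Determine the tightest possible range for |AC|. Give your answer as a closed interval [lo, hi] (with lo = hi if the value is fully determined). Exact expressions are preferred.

|AC| = 3·√(29 - 10·√(2))  (≈ 11.5638)

|AB| ∈ {15}
|BC| ∈ {6}
|AC| ∈ {3·√(29 - 10·√(2))}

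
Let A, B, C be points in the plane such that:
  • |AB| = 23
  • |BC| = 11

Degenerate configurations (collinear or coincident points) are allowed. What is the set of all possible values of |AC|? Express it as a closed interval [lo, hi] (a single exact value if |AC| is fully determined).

|AB| ∈ {23}
|BC| ∈ {11}
|AC| ∈ [12, 34]

|AC| ∈ [12, 34]  (≈ [12.0000, 34.0000])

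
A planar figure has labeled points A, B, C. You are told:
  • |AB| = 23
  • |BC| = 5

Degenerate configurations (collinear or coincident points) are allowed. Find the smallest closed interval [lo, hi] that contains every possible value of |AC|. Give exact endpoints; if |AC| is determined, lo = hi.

|AB| ∈ {23}
|BC| ∈ {5}
|AC| ∈ [18, 28]

|AC| ∈ [18, 28]  (≈ [18.0000, 28.0000])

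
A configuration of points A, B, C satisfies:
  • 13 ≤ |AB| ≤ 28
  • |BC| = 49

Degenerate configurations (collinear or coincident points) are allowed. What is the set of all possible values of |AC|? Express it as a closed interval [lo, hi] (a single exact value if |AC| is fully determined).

|AB| ∈ [13, 28]
|BC| ∈ {49}
|AC| ∈ [21, 77]

|AC| ∈ [21, 77]  (≈ [21.0000, 77.0000])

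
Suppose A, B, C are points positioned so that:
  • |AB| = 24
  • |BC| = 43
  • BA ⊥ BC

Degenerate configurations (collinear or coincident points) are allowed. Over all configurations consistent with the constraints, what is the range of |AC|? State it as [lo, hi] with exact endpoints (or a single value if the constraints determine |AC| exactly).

|AB| ∈ {24}
|BC| ∈ {43}
|AC| ∈ {5·√(97)}

|AC| = 5·√(97)  (≈ 49.2443)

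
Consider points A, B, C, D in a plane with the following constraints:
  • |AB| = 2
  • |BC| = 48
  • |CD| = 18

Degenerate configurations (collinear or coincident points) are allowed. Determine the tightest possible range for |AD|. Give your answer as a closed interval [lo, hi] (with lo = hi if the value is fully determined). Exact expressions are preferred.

|AD| ∈ [28, 68]  (≈ [28.0000, 68.0000])

|AB| ∈ {2}
|BC| ∈ {48}
|CD| ∈ {18}
|AC| ∈ [46, 50]
|BD| ∈ [30, 66]
|AD| ∈ [28, 68]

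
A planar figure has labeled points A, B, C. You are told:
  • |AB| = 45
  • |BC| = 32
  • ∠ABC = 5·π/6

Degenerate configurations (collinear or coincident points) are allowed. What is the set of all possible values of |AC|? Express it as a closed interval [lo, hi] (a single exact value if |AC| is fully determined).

|AC| = √(1440·√(3) + 3049)  (≈ 74.4524)

|AB| ∈ {45}
|BC| ∈ {32}
|AC| ∈ {√(1440·√(3) + 3049)}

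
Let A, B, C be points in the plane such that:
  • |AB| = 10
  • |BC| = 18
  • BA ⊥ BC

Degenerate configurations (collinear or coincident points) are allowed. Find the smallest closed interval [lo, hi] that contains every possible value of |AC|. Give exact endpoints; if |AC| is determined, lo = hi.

|AB| ∈ {10}
|BC| ∈ {18}
|AC| ∈ {2·√(106)}

|AC| = 2·√(106)  (≈ 20.5913)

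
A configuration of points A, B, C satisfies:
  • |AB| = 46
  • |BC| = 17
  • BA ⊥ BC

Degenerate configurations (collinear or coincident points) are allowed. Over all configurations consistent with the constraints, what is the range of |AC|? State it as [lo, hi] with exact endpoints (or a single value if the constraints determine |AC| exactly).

|AB| ∈ {46}
|BC| ∈ {17}
|AC| ∈ {√(2405)}

|AC| = √(2405)  (≈ 49.0408)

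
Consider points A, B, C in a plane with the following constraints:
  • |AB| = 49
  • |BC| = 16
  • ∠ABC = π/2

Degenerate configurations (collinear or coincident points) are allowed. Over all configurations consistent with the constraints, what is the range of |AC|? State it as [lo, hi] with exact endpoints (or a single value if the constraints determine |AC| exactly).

|AB| ∈ {49}
|BC| ∈ {16}
|AC| ∈ {√(2657)}

|AC| = √(2657)  (≈ 51.5461)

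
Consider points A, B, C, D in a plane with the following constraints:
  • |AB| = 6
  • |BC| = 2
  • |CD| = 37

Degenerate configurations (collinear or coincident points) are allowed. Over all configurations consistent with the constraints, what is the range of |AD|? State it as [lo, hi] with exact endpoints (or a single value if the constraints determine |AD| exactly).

|AB| ∈ {6}
|BC| ∈ {2}
|CD| ∈ {37}
|AC| ∈ [4, 8]
|BD| ∈ [35, 39]
|AD| ∈ [29, 45]

|AD| ∈ [29, 45]  (≈ [29.0000, 45.0000])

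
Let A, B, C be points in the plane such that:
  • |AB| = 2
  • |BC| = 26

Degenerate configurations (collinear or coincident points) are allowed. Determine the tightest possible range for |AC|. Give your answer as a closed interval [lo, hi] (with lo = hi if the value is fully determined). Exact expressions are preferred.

|AB| ∈ {2}
|BC| ∈ {26}
|AC| ∈ [24, 28]

|AC| ∈ [24, 28]  (≈ [24.0000, 28.0000])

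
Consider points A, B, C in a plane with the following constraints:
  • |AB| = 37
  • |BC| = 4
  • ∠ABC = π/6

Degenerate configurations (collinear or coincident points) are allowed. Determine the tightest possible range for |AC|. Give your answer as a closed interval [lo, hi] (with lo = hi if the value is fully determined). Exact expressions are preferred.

|AC| = √(1385 - 148·√(3))  (≈ 33.5955)

|AB| ∈ {37}
|BC| ∈ {4}
|AC| ∈ {√(1385 - 148·√(3))}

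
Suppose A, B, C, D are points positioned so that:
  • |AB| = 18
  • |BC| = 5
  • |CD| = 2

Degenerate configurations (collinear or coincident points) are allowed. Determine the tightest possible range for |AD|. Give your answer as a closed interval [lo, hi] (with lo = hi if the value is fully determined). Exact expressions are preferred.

|AB| ∈ {18}
|BC| ∈ {5}
|CD| ∈ {2}
|AC| ∈ [13, 23]
|BD| ∈ [3, 7]
|AD| ∈ [11, 25]

|AD| ∈ [11, 25]  (≈ [11.0000, 25.0000])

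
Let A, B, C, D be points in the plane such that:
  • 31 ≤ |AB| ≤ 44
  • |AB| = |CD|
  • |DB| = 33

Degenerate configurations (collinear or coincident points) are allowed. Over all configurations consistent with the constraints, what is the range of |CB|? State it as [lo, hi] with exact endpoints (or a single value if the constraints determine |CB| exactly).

|AB| ∈ [31, 44]
|BD| ∈ {33}
|CD| ∈ [31, 44]
|AD| ∈ [0, 77]
|BC| ∈ [0, 77]
|AC| ∈ [0, 121]

|CB| ∈ [0, 77]  (≈ [0.0000, 77.0000])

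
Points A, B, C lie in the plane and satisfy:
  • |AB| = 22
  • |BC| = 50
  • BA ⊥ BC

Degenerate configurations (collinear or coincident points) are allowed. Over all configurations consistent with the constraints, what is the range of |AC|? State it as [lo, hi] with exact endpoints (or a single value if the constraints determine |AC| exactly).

|AB| ∈ {22}
|BC| ∈ {50}
|AC| ∈ {2·√(746)}

|AC| = 2·√(746)  (≈ 54.6260)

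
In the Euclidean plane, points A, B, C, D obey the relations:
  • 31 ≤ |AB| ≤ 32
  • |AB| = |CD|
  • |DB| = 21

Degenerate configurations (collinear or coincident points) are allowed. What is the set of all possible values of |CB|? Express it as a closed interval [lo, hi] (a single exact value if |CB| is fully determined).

|AB| ∈ [31, 32]
|BD| ∈ {21}
|CD| ∈ [31, 32]
|AD| ∈ [10, 53]
|BC| ∈ [10, 53]
|AC| ∈ [0, 85]

|CB| ∈ [10, 53]  (≈ [10.0000, 53.0000])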